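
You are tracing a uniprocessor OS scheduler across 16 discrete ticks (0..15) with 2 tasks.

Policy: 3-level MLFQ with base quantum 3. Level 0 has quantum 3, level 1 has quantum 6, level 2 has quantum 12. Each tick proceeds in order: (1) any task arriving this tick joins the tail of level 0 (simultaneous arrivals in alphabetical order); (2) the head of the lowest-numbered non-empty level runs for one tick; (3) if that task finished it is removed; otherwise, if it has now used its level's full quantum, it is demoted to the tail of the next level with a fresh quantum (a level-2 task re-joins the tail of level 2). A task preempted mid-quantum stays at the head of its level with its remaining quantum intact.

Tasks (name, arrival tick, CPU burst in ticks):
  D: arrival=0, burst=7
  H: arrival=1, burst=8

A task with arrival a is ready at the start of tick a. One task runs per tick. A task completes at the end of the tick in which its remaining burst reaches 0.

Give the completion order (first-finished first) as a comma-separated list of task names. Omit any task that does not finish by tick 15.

completion order = D, H

t=0: L0/L1/L2 = D/-/- → run D
t=1: L0/L1/L2 = DH/-/- → run D
t=2: L0/L1/L2 = DH/-/- → run D
t=3: L0/L1/L2 = H/D/- → run H
t=4: L0/L1/L2 = H/D/- → run H
t=5: L0/L1/L2 = H/D/- → run H
t=6: L0/L1/L2 = -/DH/- → run D
t=7: L0/L1/L2 = -/DH/- → run D
t=8: L0/L1/L2 = -/DH/- → run D
t=9: L0/L1/L2 = -/DH/- → run D
t=10: L0/L1/L2 = -/H/- → run H
t=11: L0/L1/L2 = -/H/- → run H
t=12: L0/L1/L2 = -/H/- → run H
t=13: L0/L1/L2 = -/H/- → run H
t=14: L0/L1/L2 = -/H/- → run H
t=15: (idle)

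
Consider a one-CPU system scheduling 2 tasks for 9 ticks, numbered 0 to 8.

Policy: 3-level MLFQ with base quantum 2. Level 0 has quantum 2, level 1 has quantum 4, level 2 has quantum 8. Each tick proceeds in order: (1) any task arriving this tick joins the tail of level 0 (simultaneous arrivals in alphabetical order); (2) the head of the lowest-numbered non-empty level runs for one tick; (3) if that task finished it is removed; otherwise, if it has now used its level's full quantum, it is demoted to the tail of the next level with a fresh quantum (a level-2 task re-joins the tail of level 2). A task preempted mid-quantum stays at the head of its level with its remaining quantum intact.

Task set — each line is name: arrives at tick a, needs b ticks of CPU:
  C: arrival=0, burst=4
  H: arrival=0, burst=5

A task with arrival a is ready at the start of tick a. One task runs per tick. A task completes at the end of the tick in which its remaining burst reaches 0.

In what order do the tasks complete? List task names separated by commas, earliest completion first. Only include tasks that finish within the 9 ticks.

completion order = C, H

t=0: L0/L1/L2 = CH/-/- → run C
t=1: L0/L1/L2 = CH/-/- → run C
t=2: L0/L1/L2 = H/C/- → run H
t=3: L0/L1/L2 = H/C/- → run H
t=4: L0/L1/L2 = -/CH/- → run C
t=5: L0/L1/L2 = -/CH/- → run C
t=6: L0/L1/L2 = -/H/- → run H
t=7: L0/L1/L2 = -/H/- → run H
t=8: L0/L1/L2 = -/H/- → run H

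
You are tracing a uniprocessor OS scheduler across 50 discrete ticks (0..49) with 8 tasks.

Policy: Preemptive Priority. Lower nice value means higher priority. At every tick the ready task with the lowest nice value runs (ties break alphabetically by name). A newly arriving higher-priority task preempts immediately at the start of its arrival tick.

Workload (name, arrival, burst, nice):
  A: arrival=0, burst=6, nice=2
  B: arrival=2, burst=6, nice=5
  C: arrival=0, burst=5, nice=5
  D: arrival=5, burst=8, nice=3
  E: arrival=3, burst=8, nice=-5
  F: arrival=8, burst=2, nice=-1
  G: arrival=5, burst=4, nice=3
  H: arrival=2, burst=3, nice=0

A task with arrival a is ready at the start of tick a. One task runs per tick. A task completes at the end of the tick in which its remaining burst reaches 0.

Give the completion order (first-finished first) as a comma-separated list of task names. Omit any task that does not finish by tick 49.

t=0: ready={A,C} → run A
t=1: ready={A,C} → run A
t=2: ready={A,B,C,H} → run H
t=3: ready={A,B,C,E,H} → run E
t=4: ready={A,B,C,E,H} → run E
t=5: ready={A,B,C,D,E,G,H} → run E
t=6: ready={A,B,C,D,E,G,H} → run E
t=7: ready={A,B,C,D,E,G,H} → run E
t=8: ready={A,B,C,D,E,F,G,H} → run E
t=9: ready={A,B,C,D,E,F,G,H} → run E
t=10: ready={A,B,C,D,E,F,G,H} → run E
t=11: ready={A,B,C,D,F,G,H} → run F
t=12: ready={A,B,C,D,F,G,H} → run F
t=13: ready={A,B,C,D,G,H} → run H
t=14: ready={A,B,C,D,G,H} → run H
t=15: ready={A,B,C,D,G} → run A
t=16: ready={A,B,C,D,G} → run A
t=17: ready={A,B,C,D,G} → run A
t=18: ready={A,B,C,D,G} → run A
t=19: ready={B,C,D,G} → run D
t=20: ready={B,C,D,G} → run D
t=21: ready={B,C,D,G} → run D
t=22: ready={B,C,D,G} → run D
t=23: ready={B,C,D,G} → run D
t=24: ready={B,C,D,G} → run D
t=25: ready={B,C,D,G} → run D
t=26: ready={B,C,D,G} → run D
t=27: ready={B,C,G} → run G
t=28: ready={B,C,G} → run G
t=29: ready={B,C,G} → run G
t=30: ready={B,C,G} → run G
t=31: ready={B,C} → run B
t=32: ready={B,C} → run B
t=33: ready={B,C} → run B
t=34: ready={B,C} → run B
t=35: ready={B,C} → run B
t=36: ready={B,C} → run B
t=37: ready={C} → run C
t=38: ready={C} → run C
t=39: ready={C} → run C
t=40: ready={C} → run C
t=41: ready={C} → run C
t=42: (idle)
t=43: (idle)
t=44: (idle)
t=45: (idle)
t=46: (idle)
t=47: (idle)
t=48: (idle)
t=49: (idle)

completion order = E, F, H, A, D, G, B, C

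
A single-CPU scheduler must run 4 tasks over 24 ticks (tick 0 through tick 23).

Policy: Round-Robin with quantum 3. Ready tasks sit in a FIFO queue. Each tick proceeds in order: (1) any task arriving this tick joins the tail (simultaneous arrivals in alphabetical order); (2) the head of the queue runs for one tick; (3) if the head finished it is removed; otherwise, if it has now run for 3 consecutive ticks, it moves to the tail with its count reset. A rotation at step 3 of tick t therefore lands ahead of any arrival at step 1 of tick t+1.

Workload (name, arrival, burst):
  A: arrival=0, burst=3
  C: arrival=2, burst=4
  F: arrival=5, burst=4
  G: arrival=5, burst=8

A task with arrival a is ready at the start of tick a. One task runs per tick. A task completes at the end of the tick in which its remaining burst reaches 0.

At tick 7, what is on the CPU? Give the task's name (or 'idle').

running at tick 7 = F

t=0: queue=[A] q_used=0 → run A
t=1: queue=[A] q_used=1 → run A
t=2: queue=[A,C] q_used=2 → run A
t=3: queue=[C] q_used=0 → run C
t=4: queue=[C] q_used=1 → run C
t=5: queue=[C,F,G] q_used=2 → run C
t=6: queue=[F,G,C] q_used=0 → run F
t=7: queue=[F,G,C] q_used=1 → run F
t=8: queue=[F,G,C] q_used=2 → run F
t=9: queue=[G,C,F] q_used=0 → run G
t=10: queue=[G,C,F] q_used=1 → run G
t=11: queue=[G,C,F] q_used=2 → run G
t=12: queue=[C,F,G] q_used=0 → run C
t=13: queue=[F,G] q_used=0 → run F
t=14: queue=[G] q_used=0 → run G
t=15: queue=[G] q_used=1 → run G
t=16: queue=[G] q_used=2 → run G
t=17: queue=[G] q_used=0 → run G
t=18: queue=[G] q_used=1 → run G
t=19: (idle)
t=20: (idle)
t=21: (idle)
t=22: (idle)
t=23: (idle)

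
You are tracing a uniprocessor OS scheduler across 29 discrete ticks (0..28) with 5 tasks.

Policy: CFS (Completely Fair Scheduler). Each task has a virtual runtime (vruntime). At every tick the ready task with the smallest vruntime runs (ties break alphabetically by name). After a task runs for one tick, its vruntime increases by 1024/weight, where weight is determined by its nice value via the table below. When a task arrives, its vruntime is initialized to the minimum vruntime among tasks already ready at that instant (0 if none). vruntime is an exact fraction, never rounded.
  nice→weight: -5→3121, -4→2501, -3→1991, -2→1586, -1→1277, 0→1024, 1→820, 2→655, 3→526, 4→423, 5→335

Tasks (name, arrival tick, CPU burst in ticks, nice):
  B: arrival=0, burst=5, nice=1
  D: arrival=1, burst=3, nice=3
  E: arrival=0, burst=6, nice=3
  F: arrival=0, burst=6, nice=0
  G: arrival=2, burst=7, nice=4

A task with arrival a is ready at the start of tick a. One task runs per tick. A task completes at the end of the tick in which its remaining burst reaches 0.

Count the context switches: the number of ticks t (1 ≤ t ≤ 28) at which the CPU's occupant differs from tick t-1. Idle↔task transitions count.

t=0: vr[B=0 E=0 F=0] → run B
t=1: vr[B=256/205 D=0 E=0 F=0] → run D
t=2: vr[B=256/205 D=512/263 E=0 F=0 G=0] → run E
t=3: vr[B=256/205 D=512/263 E=512/263 F=0 G=0] → run F
t=4: vr[B=256/205 D=512/263 E=512/263 F=1 G=0] → run G
t=5: vr[B=256/205 D=512/263 E=512/263 F=1 G=1024/423] → run F
t=6: vr[B=256/205 D=512/263 E=512/263 F=2 G=1024/423] → run B
t=7: vr[B=512/205 D=512/263 E=512/263 F=2 G=1024/423] → run D
t=8: vr[B=512/205 D=1024/263 E=512/263 F=2 G=1024/423] → run E
t=9: vr[B=512/205 D=1024/263 E=1024/263 F=2 G=1024/423] → run F
t=10: vr[B=512/205 D=1024/263 E=1024/263 F=3 G=1024/423] → run G
t=11: vr[B=512/205 D=1024/263 E=1024/263 F=3 G=2048/423] → run B
t=12: vr[B=768/205 D=1024/263 E=1024/263 F=3 G=2048/423] → run F
t=13: vr[B=768/205 D=1024/263 E=1024/263 F=4 G=2048/423] → run B
t=14: vr[B=1024/205 D=1024/263 E=1024/263 F=4 G=2048/423] → run D
t=15: vr[B=1024/205 E=1024/263 F=4 G=2048/423] → run E
t=16: vr[B=1024/205 E=1536/263 F=4 G=2048/423] → run F
t=17: vr[B=1024/205 E=1536/263 F=5 G=2048/423] → run G
t=18: vr[B=1024/205 E=1536/263 F=5 G=1024/141] → run B
t=19: vr[E=1536/263 F=5 G=1024/141] → run F
t=20: vr[E=1536/263 G=1024/141] → run E
t=21: vr[E=2048/263 G=1024/141] → run G
t=22: vr[E=2048/263 G=4096/423] → run E
t=23: vr[E=2560/263 G=4096/423] → run G
t=24: vr[E=2560/263 G=5120/423] → run E
t=25: vr[G=5120/423] → run G
t=26: vr[G=2048/141] → run G
t=27: (idle)
t=28: (idle)

context switches = 26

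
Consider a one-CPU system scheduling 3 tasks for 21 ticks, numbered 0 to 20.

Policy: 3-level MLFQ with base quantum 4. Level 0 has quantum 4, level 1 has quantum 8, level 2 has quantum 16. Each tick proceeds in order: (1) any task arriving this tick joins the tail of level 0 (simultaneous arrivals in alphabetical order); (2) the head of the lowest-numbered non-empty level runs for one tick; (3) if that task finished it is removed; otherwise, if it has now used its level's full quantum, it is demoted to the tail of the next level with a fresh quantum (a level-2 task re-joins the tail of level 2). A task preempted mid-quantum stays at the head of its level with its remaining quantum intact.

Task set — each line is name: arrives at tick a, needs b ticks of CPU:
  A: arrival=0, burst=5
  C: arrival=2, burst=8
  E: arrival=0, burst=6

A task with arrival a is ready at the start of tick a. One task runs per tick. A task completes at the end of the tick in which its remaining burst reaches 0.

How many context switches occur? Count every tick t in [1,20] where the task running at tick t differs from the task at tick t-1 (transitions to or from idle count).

t=0: L0/L1/L2 = AE/-/- → run A
t=1: L0/L1/L2 = AE/-/- → run A
t=2: L0/L1/L2 = AEC/-/- → run A
t=3: L0/L1/L2 = AEC/-/- → run A
t=4: L0/L1/L2 = EC/A/- → run E
t=5: L0/L1/L2 = EC/A/- → run E
t=6: L0/L1/L2 = EC/A/- → run E
t=7: L0/L1/L2 = EC/A/- → run E
t=8: L0/L1/L2 = C/AE/- → run C
t=9: L0/L1/L2 = C/AE/- → run C
t=10: L0/L1/L2 = C/AE/- → run C
t=11: L0/L1/L2 = C/AE/- → run C
t=12: L0/L1/L2 = -/AEC/- → run A
t=13: L0/L1/L2 = -/EC/- → run E
t=14: L0/L1/L2 = -/EC/- → run E
t=15: L0/L1/L2 = -/C/- → run C
t=16: L0/L1/L2 = -/C/- → run C
t=17: L0/L1/L2 = -/C/- → run C
t=18: L0/L1/L2 = -/C/- → run C
t=19: (idle)
t=20: (idle)

context switches = 6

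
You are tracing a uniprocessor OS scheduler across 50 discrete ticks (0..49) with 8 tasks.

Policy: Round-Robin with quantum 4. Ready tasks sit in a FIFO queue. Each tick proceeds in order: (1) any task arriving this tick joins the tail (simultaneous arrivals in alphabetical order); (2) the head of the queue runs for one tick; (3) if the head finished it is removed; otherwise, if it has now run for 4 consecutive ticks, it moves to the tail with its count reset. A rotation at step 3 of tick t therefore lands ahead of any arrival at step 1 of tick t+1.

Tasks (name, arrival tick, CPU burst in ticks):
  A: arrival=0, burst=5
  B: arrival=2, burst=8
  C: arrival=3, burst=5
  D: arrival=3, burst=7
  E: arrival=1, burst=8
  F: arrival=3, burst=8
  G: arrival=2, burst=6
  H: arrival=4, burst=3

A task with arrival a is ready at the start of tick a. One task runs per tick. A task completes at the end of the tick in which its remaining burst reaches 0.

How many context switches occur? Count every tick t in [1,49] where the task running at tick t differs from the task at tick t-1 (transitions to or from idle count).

t=0: queue=[A] q_used=0 → run A
t=1: queue=[A,E] q_used=1 → run A
t=2: queue=[A,E,B,G] q_used=2 → run A
t=3: queue=[A,E,B,G,C,D,F] q_used=3 → run A
t=4: queue=[E,B,G,C,D,F,A,H] q_used=0 → run E
t=5: queue=[E,B,G,C,D,F,A,H] q_used=1 → run E
t=6: queue=[E,B,G,C,D,F,A,H] q_used=2 → run E
t=7: queue=[E,B,G,C,D,F,A,H] q_used=3 → run E
t=8: queue=[B,G,C,D,F,A,H,E] q_used=0 → run B
t=9: queue=[B,G,C,D,F,A,H,E] q_used=1 → run B
t=10: queue=[B,G,C,D,F,A,H,E] q_used=2 → run B
t=11: queue=[B,G,C,D,F,A,H,E] q_used=3 → run B
t=12: queue=[G,C,D,F,A,H,E,B] q_used=0 → run G
t=13: queue=[G,C,D,F,A,H,E,B] q_used=1 → run G
t=14: queue=[G,C,D,F,A,H,E,B] q_used=2 → run G
t=15: queue=[G,C,D,F,A,H,E,B] q_used=3 → run G
t=16: queue=[C,D,F,A,H,E,B,G] q_used=0 → run C
t=17: queue=[C,D,F,A,H,E,B,G] q_used=1 → run C
t=18: queue=[C,D,F,A,H,E,B,G] q_used=2 → run C
t=19: queue=[C,D,F,A,H,E,B,G] q_used=3 → run C
t=20: queue=[D,F,A,H,E,B,G,C] q_used=0 → run D
t=21: queue=[D,F,A,H,E,B,G,C] q_used=1 → run D
t=22: queue=[D,F,A,H,E,B,G,C] q_used=2 → run D
t=23: queue=[D,F,A,H,E,B,G,C] q_used=3 → run D
t=24: queue=[F,A,H,E,B,G,C,D] q_used=0 → run F
t=25: queue=[F,A,H,E,B,G,C,D] q_used=1 → run F
t=26: queue=[F,A,H,E,B,G,C,D] q_used=2 → run F
t=27: queue=[F,A,H,E,B,G,C,D] q_used=3 → run F
t=28: queue=[A,H,E,B,G,C,D,F] q_used=0 → run A
t=29: queue=[H,E,B,G,C,D,F] q_used=0 → run H
t=30: queue=[H,E,B,G,C,D,F] q_used=1 → run H
t=31: queue=[H,E,B,G,C,D,F] q_used=2 → run H
t=32: queue=[E,B,G,C,D,F] q_used=0 → run E
t=33: queue=[E,B,G,C,D,F] q_used=1 → run E
t=34: queue=[E,B,G,C,D,F] q_used=2 → run E
t=35: queue=[E,B,G,C,D,F] q_used=3 → run E
t=36: queue=[B,G,C,D,F] q_used=0 → run B
t=37: queue=[B,G,C,D,F] q_used=1 → run B
t=38: queue=[B,G,C,D,F] q_used=2 → run B
t=39: queue=[B,G,C,D,F] q_used=3 → run B
t=40: queue=[G,C,D,F] q_used=0 → run G
t=41: queue=[G,C,D,F] q_used=1 → run G
t=42: queue=[C,D,F] q_used=0 → run C
t=43: queue=[D,F] q_used=0 → run D
t=44: queue=[D,F] q_used=1 → run D
t=45: queue=[D,F] q_used=2 → run D
t=46: queue=[F] q_used=0 → run F
t=47: queue=[F] q_used=1 → run F
t=48: queue=[F] q_used=2 → run F
t=49: queue=[F] q_used=3 → run F

context switches = 14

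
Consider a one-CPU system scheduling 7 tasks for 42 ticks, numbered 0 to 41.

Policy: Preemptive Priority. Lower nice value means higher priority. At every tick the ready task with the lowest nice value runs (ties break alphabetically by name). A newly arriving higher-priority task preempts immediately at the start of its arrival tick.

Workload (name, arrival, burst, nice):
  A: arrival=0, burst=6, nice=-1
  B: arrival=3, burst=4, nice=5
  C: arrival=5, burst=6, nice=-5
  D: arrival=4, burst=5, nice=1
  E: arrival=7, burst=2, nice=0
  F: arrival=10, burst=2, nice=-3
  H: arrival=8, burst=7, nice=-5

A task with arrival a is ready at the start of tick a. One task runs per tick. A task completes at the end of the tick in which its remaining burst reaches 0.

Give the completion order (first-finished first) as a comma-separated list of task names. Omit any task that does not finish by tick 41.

completion order = C, H, F, A, E, D, B

t=0: ready={A} → run A
t=1: ready={A} → run A
t=2: ready={A} → run A
t=3: ready={A,B} → run A
t=4: ready={A,B,D} → run A
t=5: ready={A,B,C,D} → run C
t=6: ready={A,B,C,D} → run C
t=7: ready={A,B,C,D,E} → run C
t=8: ready={A,B,C,D,E,H} → run C
t=9: ready={A,B,C,D,E,H} → run C
t=10: ready={A,B,C,D,E,F,H} → run C
t=11: ready={A,B,D,E,F,H} → run H
t=12: ready={A,B,D,E,F,H} → run H
t=13: ready={A,B,D,E,F,H} → run H
t=14: ready={A,B,D,E,F,H} → run H
t=15: ready={A,B,D,E,F,H} → run H
t=16: ready={A,B,D,E,F,H} → run H
t=17: ready={A,B,D,E,F,H} → run H
t=18: ready={A,B,D,E,F} → run F
t=19: ready={A,B,D,E,F} → run F
t=20: ready={A,B,D,E} → run A
t=21: ready={B,D,E} → run E
t=22: ready={B,D,E} → run E
t=23: ready={B,D} → run D
t=24: ready={B,D} → run D
t=25: ready={B,D} → run D
t=26: ready={B,D} → run D
t=27: ready={B,D} → run D
t=28: ready={B} → run B
t=29: ready={B} → run B
t=30: ready={B} → run B
t=31: ready={B} → run B
t=32: (idle)
t=33: (idle)
t=34: (idle)
t=35: (idle)
t=36: (idle)
t=37: (idle)
t=38: (idle)
t=39: (idle)
t=40: (idle)
t=41: (idle)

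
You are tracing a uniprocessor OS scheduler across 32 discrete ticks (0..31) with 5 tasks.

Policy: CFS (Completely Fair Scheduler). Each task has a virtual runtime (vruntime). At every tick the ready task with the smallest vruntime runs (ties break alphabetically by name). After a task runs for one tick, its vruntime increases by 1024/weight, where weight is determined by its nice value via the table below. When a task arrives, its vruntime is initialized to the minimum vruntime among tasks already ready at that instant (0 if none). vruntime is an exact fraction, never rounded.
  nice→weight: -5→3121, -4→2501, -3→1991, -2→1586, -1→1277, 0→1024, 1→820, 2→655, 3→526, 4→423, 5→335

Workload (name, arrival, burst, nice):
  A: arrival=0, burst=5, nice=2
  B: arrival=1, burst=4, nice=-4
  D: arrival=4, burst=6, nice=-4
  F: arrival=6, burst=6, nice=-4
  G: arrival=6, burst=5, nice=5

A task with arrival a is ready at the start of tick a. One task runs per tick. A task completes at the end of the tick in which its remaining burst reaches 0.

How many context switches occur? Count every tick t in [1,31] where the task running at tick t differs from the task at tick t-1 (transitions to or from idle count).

t=0: vr[A=0] → run A
t=1: vr[A=1024/655 B=1024/655] → run A
t=2: vr[A=2048/655 B=1024/655] → run B
t=3: vr[A=2048/655 B=3231744/1638155] → run B
t=4: vr[A=2048/655 B=3902464/1638155 D=3902464/1638155] → run B
t=5: vr[A=2048/655 B=4573184/1638155 D=3902464/1638155] → run D
t=6: vr[A=2048/655 B=4573184/1638155 D=4573184/1638155 F=4573184/1638155 G=4573184/1638155] → run B
t=7: vr[A=2048/655 D=4573184/1638155 F=4573184/1638155 G=4573184/1638155] → run D
t=8: vr[A=2048/655 D=5243904/1638155 F=4573184/1638155 G=4573184/1638155] → run F
t=9: vr[A=2048/655 D=5243904/1638155 F=5243904/1638155 G=4573184/1638155] → run G
t=10: vr[A=2048/655 D=5243904/1638155 F=5243904/1638155 G=641897472/109756385] → run A
t=11: vr[A=3072/655 D=5243904/1638155 F=5243904/1638155 G=641897472/109756385] → run D
t=12: vr[A=3072/655 D=5914624/1638155 F=5243904/1638155 G=641897472/109756385] → run F
t=13: vr[A=3072/655 D=5914624/1638155 F=5914624/1638155 G=641897472/109756385] → run D
t=14: vr[A=3072/655 D=6585344/1638155 F=5914624/1638155 G=641897472/109756385] → run F
t=15: vr[A=3072/655 D=6585344/1638155 F=6585344/1638155 G=641897472/109756385] → run D
t=16: vr[A=3072/655 D=7256064/1638155 F=6585344/1638155 G=641897472/109756385] → run F
t=17: vr[A=3072/655 D=7256064/1638155 F=7256064/1638155 G=641897472/109756385] → run D
t=18: vr[A=3072/655 F=7256064/1638155 G=641897472/109756385] → run F
t=19: vr[A=3072/655 F=7926784/1638155 G=641897472/109756385] → run A
t=20: vr[A=4096/655 F=7926784/1638155 G=641897472/109756385] → run F
t=21: vr[A=4096/655 G=641897472/109756385] → run G
t=22: vr[A=4096/655 G=977391616/109756385] → run A
t=23: vr[G=977391616/109756385] → run G
t=24: vr[G=262577152/21951277] → run G
t=25: vr[G=1648379904/109756385] → run G
t=26: (idle)
t=27: (idle)
t=28: (idle)
t=29: (idle)
t=30: (idle)
t=31: (idle)

context switches = 21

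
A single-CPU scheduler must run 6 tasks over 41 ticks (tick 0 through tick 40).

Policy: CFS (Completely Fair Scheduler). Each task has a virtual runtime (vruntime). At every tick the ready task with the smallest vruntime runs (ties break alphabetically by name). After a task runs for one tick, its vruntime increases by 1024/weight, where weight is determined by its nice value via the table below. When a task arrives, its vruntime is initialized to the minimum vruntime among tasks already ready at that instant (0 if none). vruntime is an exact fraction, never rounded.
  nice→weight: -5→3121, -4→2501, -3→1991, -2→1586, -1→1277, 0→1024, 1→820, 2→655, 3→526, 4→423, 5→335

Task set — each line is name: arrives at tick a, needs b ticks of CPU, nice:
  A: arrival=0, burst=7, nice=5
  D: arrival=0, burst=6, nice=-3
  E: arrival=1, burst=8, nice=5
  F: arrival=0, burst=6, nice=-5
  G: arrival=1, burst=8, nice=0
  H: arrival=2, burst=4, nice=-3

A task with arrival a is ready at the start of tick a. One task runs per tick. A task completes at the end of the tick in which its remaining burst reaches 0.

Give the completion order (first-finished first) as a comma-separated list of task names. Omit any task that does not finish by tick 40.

t=0: vr[A=0 D=0 F=0] → run A
t=1: vr[A=1024/335 D=0 E=0 F=0 G=0] → run D
t=2: vr[A=1024/335 D=1024/1991 E=0 F=0 G=0 H=0] → run E
t=3: vr[A=1024/335 D=1024/1991 E=1024/335 F=0 G=0 H=0] → run F
t=4: vr[A=1024/335 D=1024/1991 E=1024/335 F=1024/3121 G=0 H=0] → run G
t=5: vr[A=1024/335 D=1024/1991 E=1024/335 F=1024/3121 G=1 H=0] → run H
t=6: vr[A=1024/335 D=1024/1991 E=1024/335 F=1024/3121 G=1 H=1024/1991] → run F
t=7: vr[A=1024/335 D=1024/1991 E=1024/335 F=2048/3121 G=1 H=1024/1991] → run D
t=8: vr[A=1024/335 D=2048/1991 E=1024/335 F=2048/3121 G=1 H=1024/1991] → run H
t=9: vr[A=1024/335 D=2048/1991 E=1024/335 F=2048/3121 G=1 H=2048/1991] → run F
t=10: vr[A=1024/335 D=2048/1991 E=1024/335 F=3072/3121 G=1 H=2048/1991] → run F
t=11: vr[A=1024/335 D=2048/1991 E=1024/335 F=4096/3121 G=1 H=2048/1991] → run G
t=12: vr[A=1024/335 D=2048/1991 E=1024/335 F=4096/3121 G=2 H=2048/1991] → run D
t=13: vr[A=1024/335 D=3072/1991 E=1024/335 F=4096/3121 G=2 H=2048/1991] → run H
t=14: vr[A=1024/335 D=3072/1991 E=1024/335 F=4096/3121 G=2 H=3072/1991] → run F
t=15: vr[A=1024/335 D=3072/1991 E=1024/335 F=5120/3121 G=2 H=3072/1991] → run D
t=16: vr[A=1024/335 D=4096/1991 E=1024/335 F=5120/3121 G=2 H=3072/1991] → run H
t=17: vr[A=1024/335 D=4096/1991 E=1024/335 F=5120/3121 G=2] → run F
t=18: vr[A=1024/335 D=4096/1991 E=1024/335 G=2] → run G
t=19: vr[A=1024/335 D=4096/1991 E=1024/335 G=3] → run D
t=20: vr[A=1024/335 D=5120/1991 E=1024/335 G=3] → run D
t=21: vr[A=1024/335 E=1024/335 G=3] → run G
t=22: vr[A=1024/335 E=1024/335 G=4] → run A
t=23: vr[A=2048/335 E=1024/335 G=4] → run E
t=24: vr[A=2048/335 E=2048/335 G=4] → run G
t=25: vr[A=2048/335 E=2048/335 G=5] → run G
t=26: vr[A=2048/335 E=2048/335 G=6] → run G
t=27: vr[A=2048/335 E=2048/335 G=7] → run A
t=28: vr[A=3072/335 E=2048/335 G=7] → run E
t=29: vr[A=3072/335 E=3072/335 G=7] → run G
t=30: vr[A=3072/335 E=3072/335] → run A
t=31: vr[A=4096/335 E=3072/335] → run E
t=32: vr[A=4096/335 E=4096/335] → run A
t=33: vr[A=1024/67 E=4096/335] → run E
t=34: vr[A=1024/67 E=1024/67] → run A
t=35: vr[A=6144/335 E=1024/67] → run E
t=36: vr[A=6144/335 E=6144/335] → run A
t=37: vr[E=6144/335] → run E
t=38: vr[E=7168/335] → run E
t=39: (idle)
t=40: (idle)

completion order = H, F, D, G, A, E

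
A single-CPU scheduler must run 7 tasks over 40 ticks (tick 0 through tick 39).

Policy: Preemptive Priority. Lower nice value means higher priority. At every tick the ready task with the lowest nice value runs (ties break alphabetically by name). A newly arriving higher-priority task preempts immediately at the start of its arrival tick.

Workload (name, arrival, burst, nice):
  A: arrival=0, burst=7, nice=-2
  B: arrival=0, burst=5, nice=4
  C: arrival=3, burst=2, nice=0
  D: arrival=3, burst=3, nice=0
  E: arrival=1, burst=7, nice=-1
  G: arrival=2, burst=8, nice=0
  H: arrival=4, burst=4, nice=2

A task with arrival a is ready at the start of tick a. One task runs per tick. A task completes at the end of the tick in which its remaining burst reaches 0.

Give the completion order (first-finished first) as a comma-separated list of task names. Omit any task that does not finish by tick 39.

t=0: ready={A,B} → run A
t=1: ready={A,B,E} → run A
t=2: ready={A,B,E,G} → run A
t=3: ready={A,B,C,D,E,G} → run A
t=4: ready={A,B,C,D,E,G,H} → run A
t=5: ready={A,B,C,D,E,G,H} → run A
t=6: ready={A,B,C,D,E,G,H} → run A
t=7: ready={B,C,D,E,G,H} → run E
t=8: ready={B,C,D,E,G,H} → run E
t=9: ready={B,C,D,E,G,H} → run E
t=10: ready={B,C,D,E,G,H} → run E
t=11: ready={B,C,D,E,G,H} → run E
t=12: ready={B,C,D,E,G,H} → run E
t=13: ready={B,C,D,E,G,H} → run E
t=14: ready={B,C,D,G,H} → run C
t=15: ready={B,C,D,G,H} → run C
t=16: ready={B,D,G,H} → run D
t=17: ready={B,D,G,H} → run D
t=18: ready={B,D,G,H} → run D
t=19: ready={B,G,H} → run G
t=20: ready={B,G,H} → run G
t=21: ready={B,G,H} → run G
t=22: ready={B,G,H} → run G
t=23: ready={B,G,H} → run G
t=24: ready={B,G,H} → run G
t=25: ready={B,G,H} → run G
t=26: ready={B,G,H} → run G
t=27: ready={B,H} → run H
t=28: ready={B,H} → run H
t=29: ready={B,H} → run H
t=30: ready={B,H} → run H
t=31: ready={B} → run B
t=32: ready={B} → run B
t=33: ready={B} → run B
t=34: ready={B} → run B
t=35: ready={B} → run B
t=36: (idle)
t=37: (idle)
t=38: (idle)
t=39: (idle)

completion order = A, E, C, D, G, H, B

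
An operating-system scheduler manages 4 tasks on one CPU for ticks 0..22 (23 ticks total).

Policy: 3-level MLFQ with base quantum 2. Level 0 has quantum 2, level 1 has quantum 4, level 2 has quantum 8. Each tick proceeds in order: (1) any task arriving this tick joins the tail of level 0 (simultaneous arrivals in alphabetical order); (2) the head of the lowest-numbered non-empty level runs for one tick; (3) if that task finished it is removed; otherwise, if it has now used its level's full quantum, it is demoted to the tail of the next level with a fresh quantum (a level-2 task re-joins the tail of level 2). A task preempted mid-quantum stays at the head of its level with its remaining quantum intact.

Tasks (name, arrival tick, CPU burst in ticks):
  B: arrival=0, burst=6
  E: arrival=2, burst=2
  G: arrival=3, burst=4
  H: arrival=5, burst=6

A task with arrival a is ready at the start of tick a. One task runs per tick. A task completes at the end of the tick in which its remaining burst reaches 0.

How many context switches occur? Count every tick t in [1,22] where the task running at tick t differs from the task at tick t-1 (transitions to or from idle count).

t=0: L0/L1/L2 = B/-/- → run B
t=1: L0/L1/L2 = B/-/- → run B
t=2: L0/L1/L2 = E/B/- → run E
t=3: L0/L1/L2 = EG/B/- → run E
t=4: L0/L1/L2 = G/B/- → run G
t=5: L0/L1/L2 = GH/B/- → run G
t=6: L0/L1/L2 = H/BG/- → run H
t=7: L0/L1/L2 = H/BG/- → run H
t=8: L0/L1/L2 = -/BGH/- → run B
t=9: L0/L1/L2 = -/BGH/- → run B
t=10: L0/L1/L2 = -/BGH/- → run B
t=11: L0/L1/L2 = -/BGH/- → run B
t=12: L0/L1/L2 = -/GH/- → run G
t=13: L0/L1/L2 = -/GH/- → run G
t=14: L0/L1/L2 = -/H/- → run H
t=15: L0/L1/L2 = -/H/- → run H
t=16: L0/L1/L2 = -/H/- → run H
t=17: L0/L1/L2 = -/H/- → run H
t=18: (idle)
t=19: (idle)
t=20: (idle)
t=21: (idle)
t=22: (idle)

context switches = 7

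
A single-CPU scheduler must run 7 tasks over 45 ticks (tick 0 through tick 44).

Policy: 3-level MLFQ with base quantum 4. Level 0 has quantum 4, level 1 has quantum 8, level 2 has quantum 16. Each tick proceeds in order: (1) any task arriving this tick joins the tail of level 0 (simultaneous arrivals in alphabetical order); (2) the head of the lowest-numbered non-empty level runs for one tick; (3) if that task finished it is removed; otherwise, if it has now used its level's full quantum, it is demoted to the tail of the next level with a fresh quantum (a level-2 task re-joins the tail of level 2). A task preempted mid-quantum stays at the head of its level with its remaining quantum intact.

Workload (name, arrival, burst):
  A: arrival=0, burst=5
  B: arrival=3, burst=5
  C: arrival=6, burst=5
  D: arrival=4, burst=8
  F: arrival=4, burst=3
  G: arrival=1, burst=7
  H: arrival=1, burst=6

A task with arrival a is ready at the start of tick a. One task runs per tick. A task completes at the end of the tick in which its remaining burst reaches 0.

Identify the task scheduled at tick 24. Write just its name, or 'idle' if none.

running at tick 24 = C

t=0: L0/L1/L2 = A/-/- → run A
t=1: L0/L1/L2 = AGH/-/- → run A
t=2: L0/L1/L2 = AGH/-/- → run A
t=3: L0/L1/L2 = AGHB/-/- → run A
t=4: L0/L1/L2 = GHBDF/A/- → run G
t=5: L0/L1/L2 = GHBDF/A/- → run G
t=6: L0/L1/L2 = GHBDFC/A/- → run G
t=7: L0/L1/L2 = GHBDFC/A/- → run G
t=8: L0/L1/L2 = HBDFC/AG/- → run H
t=9: L0/L1/L2 = HBDFC/AG/- → run H
t=10: L0/L1/L2 = HBDFC/AG/- → run H
t=11: L0/L1/L2 = HBDFC/AG/- → run H
t=12: L0/L1/L2 = BDFC/AGH/- → run B
t=13: L0/L1/L2 = BDFC/AGH/- → run B
t=14: L0/L1/L2 = BDFC/AGH/- → run B
t=15: L0/L1/L2 = BDFC/AGH/- → run B
t=16: L0/L1/L2 = DFC/AGHB/- → run D
t=17: L0/L1/L2 = DFC/AGHB/- → run D
t=18: L0/L1/L2 = DFC/AGHB/- → run D
t=19: L0/L1/L2 = DFC/AGHB/- → run D
t=20: L0/L1/L2 = FC/AGHBD/- → run F
t=21: L0/L1/L2 = FC/AGHBD/- → run F
t=22: L0/L1/L2 = FC/AGHBD/- → run F
t=23: L0/L1/L2 = C/AGHBD/- → run C
t=24: L0/L1/L2 = C/AGHBD/- → run C
t=25: L0/L1/L2 = C/AGHBD/- → run C
t=26: L0/L1/L2 = C/AGHBD/- → run C
t=27: L0/L1/L2 = -/AGHBDC/- → run A
t=28: L0/L1/L2 = -/GHBDC/- → run G
t=29: L0/L1/L2 = -/GHBDC/- → run G
t=30: L0/L1/L2 = -/GHBDC/- → run G
t=31: L0/L1/L2 = -/HBDC/- → run H
t=32: L0/L1/L2 = -/HBDC/- → run H
t=33: L0/L1/L2 = -/BDC/- → run B
t=34: L0/L1/L2 = -/DC/- → run D
t=35: L0/L1/L2 = -/DC/- → run D
t=36: L0/L1/L2 = -/DC/- → run D
t=37: L0/L1/L2 = -/DC/- → run D
t=38: L0/L1/L2 = -/C/- → run C
t=39: (idle)
t=40: (idle)
t=41: (idle)
t=42: (idle)
t=43: (idle)
t=44: (idle)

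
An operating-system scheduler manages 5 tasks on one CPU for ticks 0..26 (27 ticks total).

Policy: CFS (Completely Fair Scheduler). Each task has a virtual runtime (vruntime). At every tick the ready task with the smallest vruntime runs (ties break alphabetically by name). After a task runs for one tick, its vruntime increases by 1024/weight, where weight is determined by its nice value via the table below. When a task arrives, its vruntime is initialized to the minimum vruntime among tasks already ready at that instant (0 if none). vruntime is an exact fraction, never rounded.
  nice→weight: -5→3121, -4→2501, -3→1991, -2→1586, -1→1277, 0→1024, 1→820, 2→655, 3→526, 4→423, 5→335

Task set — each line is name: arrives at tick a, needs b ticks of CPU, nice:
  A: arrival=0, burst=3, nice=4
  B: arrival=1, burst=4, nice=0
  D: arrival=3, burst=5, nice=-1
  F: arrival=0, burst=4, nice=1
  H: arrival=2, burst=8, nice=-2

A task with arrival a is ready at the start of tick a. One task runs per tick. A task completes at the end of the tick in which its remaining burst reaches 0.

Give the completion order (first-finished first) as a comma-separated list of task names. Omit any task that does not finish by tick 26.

completion order = B, D, F, H, A

t=0: vr[A=0 F=0] → run A
t=1: vr[A=1024/423 B=0 F=0] → run B
t=2: vr[A=1024/423 B=1 F=0 H=0] → run F
t=3: vr[A=1024/423 B=1 D=0 F=256/205 H=0] → run D
t=4: vr[A=1024/423 B=1 D=1024/1277 F=256/205 H=0] → run H
t=5: vr[A=1024/423 B=1 D=1024/1277 F=256/205 H=512/793] → run H
t=6: vr[A=1024/423 B=1 D=1024/1277 F=256/205 H=1024/793] → run D
t=7: vr[A=1024/423 B=1 D=2048/1277 F=256/205 H=1024/793] → run B
t=8: vr[A=1024/423 B=2 D=2048/1277 F=256/205 H=1024/793] → run F
t=9: vr[A=1024/423 B=2 D=2048/1277 F=512/205 H=1024/793] → run H
t=10: vr[A=1024/423 B=2 D=2048/1277 F=512/205 H=1536/793] → run D
t=11: vr[A=1024/423 B=2 D=3072/1277 F=512/205 H=1536/793] → run H
t=12: vr[A=1024/423 B=2 D=3072/1277 F=512/205 H=2048/793] → run B
t=13: vr[A=1024/423 B=3 D=3072/1277 F=512/205 H=2048/793] → run D
t=14: vr[A=1024/423 B=3 D=4096/1277 F=512/205 H=2048/793] → run A
t=15: vr[A=2048/423 B=3 D=4096/1277 F=512/205 H=2048/793] → run F
t=16: vr[A=2048/423 B=3 D=4096/1277 F=768/205 H=2048/793] → run H
t=17: vr[A=2048/423 B=3 D=4096/1277 F=768/205 H=2560/793] → run B
t=18: vr[A=2048/423 D=4096/1277 F=768/205 H=2560/793] → run D
t=19: vr[A=2048/423 F=768/205 H=2560/793] → run H
t=20: vr[A=2048/423 F=768/205 H=3072/793] → run F
t=21: vr[A=2048/423 H=3072/793] → run H
t=22: vr[A=2048/423 H=3584/793] → run H
t=23: vr[A=2048/423] → run A
t=24: (idle)
t=25: (idle)
t=26: (idle)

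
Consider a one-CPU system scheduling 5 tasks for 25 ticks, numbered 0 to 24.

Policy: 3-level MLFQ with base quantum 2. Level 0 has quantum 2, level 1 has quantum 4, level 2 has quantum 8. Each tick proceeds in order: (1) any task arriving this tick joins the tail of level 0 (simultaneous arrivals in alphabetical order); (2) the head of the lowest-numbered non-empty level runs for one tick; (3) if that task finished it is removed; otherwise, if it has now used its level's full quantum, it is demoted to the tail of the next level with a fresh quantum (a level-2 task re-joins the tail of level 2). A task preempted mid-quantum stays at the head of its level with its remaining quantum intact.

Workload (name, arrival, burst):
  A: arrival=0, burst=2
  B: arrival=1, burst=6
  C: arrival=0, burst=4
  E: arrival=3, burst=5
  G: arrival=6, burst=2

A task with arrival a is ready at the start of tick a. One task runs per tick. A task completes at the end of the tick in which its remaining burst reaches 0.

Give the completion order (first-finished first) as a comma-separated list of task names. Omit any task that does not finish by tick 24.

t=0: L0/L1/L2 = AC/-/- → run A
t=1: L0/L1/L2 = ACB/-/- → run A
t=2: L0/L1/L2 = CB/-/- → run C
t=3: L0/L1/L2 = CBE/-/- → run C
t=4: L0/L1/L2 = BE/C/- → run B
t=5: L0/L1/L2 = BE/C/- → run B
t=6: L0/L1/L2 = EG/CB/- → run E
t=7: L0/L1/L2 = EG/CB/- → run E
t=8: L0/L1/L2 = G/CBE/- → run G
t=9: L0/L1/L2 = G/CBE/- → run G
t=10: L0/L1/L2 = -/CBE/- → run C
t=11: L0/L1/L2 = -/CBE/- → run C
t=12: L0/L1/L2 = -/BE/- → run B
t=13: L0/L1/L2 = -/BE/- → run B
t=14: L0/L1/L2 = -/BE/- → run B
t=15: L0/L1/L2 = -/BE/- → run B
t=16: L0/L1/L2 = -/E/- → run E
t=17: L0/L1/L2 = -/E/- → run E
t=18: L0/L1/L2 = -/E/- → run E
t=19: (idle)
t=20: (idle)
t=21: (idle)
t=22: (idle)
t=23: (idle)
t=24: (idle)

completion order = A, G, C, B, E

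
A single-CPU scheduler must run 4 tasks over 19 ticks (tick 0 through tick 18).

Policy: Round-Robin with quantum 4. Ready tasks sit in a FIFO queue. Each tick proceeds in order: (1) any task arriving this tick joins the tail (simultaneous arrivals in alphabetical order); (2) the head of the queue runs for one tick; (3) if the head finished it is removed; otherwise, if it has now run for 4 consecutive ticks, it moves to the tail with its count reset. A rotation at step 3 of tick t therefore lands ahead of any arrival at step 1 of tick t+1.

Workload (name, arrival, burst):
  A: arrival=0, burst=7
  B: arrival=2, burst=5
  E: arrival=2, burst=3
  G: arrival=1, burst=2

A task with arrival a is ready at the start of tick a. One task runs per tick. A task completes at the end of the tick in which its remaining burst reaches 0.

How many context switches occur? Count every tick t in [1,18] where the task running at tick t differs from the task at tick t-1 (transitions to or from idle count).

context switches = 6

t=0: queue=[A] q_used=0 → run A
t=1: queue=[A,G] q_used=1 → run A
t=2: queue=[A,G,B,E] q_used=2 → run A
t=3: queue=[A,G,B,E] q_used=3 → run A
t=4: queue=[G,B,E,A] q_used=0 → run G
t=5: queue=[G,B,E,A] q_used=1 → run G
t=6: queue=[B,E,A] q_used=0 → run B
t=7: queue=[B,E,A] q_used=1 → run B
t=8: queue=[B,E,A] q_used=2 → run B
t=9: queue=[B,E,A] q_used=3 → run B
t=10: queue=[E,A,B] q_used=0 → run E
t=11: queue=[E,A,B] q_used=1 → run E
t=12: queue=[E,A,B] q_used=2 → run E
t=13: queue=[A,B] q_used=0 → run A
t=14: queue=[A,B] q_used=1 → run A
t=15: queue=[A,B] q_used=2 → run A
t=16: queue=[B] q_used=0 → run B
t=17: (idle)
t=18: (idle)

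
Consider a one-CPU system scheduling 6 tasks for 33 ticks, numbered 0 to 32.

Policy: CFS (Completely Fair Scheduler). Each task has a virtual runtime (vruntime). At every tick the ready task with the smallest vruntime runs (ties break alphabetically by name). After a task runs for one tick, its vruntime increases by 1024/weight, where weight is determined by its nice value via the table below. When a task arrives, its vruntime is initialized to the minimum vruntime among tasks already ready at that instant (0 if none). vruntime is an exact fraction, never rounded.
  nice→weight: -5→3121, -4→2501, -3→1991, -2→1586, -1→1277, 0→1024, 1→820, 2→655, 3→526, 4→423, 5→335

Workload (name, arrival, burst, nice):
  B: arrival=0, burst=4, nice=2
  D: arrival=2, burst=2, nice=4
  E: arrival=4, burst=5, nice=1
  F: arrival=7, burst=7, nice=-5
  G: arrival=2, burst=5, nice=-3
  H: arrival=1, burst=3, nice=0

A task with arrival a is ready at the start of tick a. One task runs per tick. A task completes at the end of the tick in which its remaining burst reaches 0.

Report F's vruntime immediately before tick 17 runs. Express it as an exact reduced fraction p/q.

vruntime(F, start of tick 17) = 7923039/2044255

t=0: vr[B=0] → run B
t=1: vr[B=1024/655 H=1024/655] → run B
t=2: vr[B=2048/655 D=1024/655 G=1024/655 H=1024/655] → run D
t=3: vr[B=2048/655 D=1103872/277065 G=1024/655 H=1024/655] → run G
t=4: vr[B=2048/655 D=1103872/277065 E=1024/655 G=2709504/1304105 H=1024/655] → run E
t=5: vr[B=2048/655 D=1103872/277065 E=15104/5371 G=2709504/1304105 H=1024/655] → run H
t=6: vr[B=2048/655 D=1103872/277065 E=15104/5371 G=2709504/1304105 H=1679/655] → run G
t=7: vr[B=2048/655 D=1103872/277065 E=15104/5371 F=1679/655 G=3380224/1304105 H=1679/655] → run F
t=8: vr[B=2048/655 D=1103872/277065 E=15104/5371 F=5910879/2044255 G=3380224/1304105 H=1679/655] → run H
t=9: vr[B=2048/655 D=1103872/277065 E=15104/5371 F=5910879/2044255 G=3380224/1304105 H=2334/655] → run G
t=10: vr[B=2048/655 D=1103872/277065 E=15104/5371 F=5910879/2044255 G=4050944/1304105 H=2334/655] → run E
t=11: vr[B=2048/655 D=1103872/277065 E=109056/26855 F=5910879/2044255 G=4050944/1304105 H=2334/655] → run F
t=12: vr[B=2048/655 D=1103872/277065 E=109056/26855 F=6581599/2044255 G=4050944/1304105 H=2334/655] → run G
t=13: vr[B=2048/655 D=1103872/277065 E=109056/26855 F=6581599/2044255 G=4721664/1304105 H=2334/655] → run B
t=14: vr[B=3072/655 D=1103872/277065 E=109056/26855 F=6581599/2044255 G=4721664/1304105 H=2334/655] → run F
t=15: vr[B=3072/655 D=1103872/277065 E=109056/26855 F=7252319/2044255 G=4721664/1304105 H=2334/655] → run F
t=16: vr[B=3072/655 D=1103872/277065 E=109056/26855 F=7923039/2044255 G=4721664/1304105 H=2334/655] → run H
t=17: vr[B=3072/655 D=1103872/277065 E=109056/26855 F=7923039/2044255 G=4721664/1304105] → run G
t=18: vr[B=3072/655 D=1103872/277065 E=109056/26855 F=7923039/2044255] → run F
t=19: vr[B=3072/655 D=1103872/277065 E=109056/26855 F=8593759/2044255] → run D
t=20: vr[B=3072/655 E=109056/26855 F=8593759/2044255] → run E
t=21: vr[B=3072/655 E=142592/26855 F=8593759/2044255] → run F
t=22: vr[B=3072/655 E=142592/26855 F=9264479/2044255] → run F
t=23: vr[B=3072/655 E=142592/26855] → run B
t=24: vr[E=142592/26855] → run E
t=25: vr[E=176128/26855] → run E
t=26: (idle)
t=27: (idle)
t=28: (idle)
t=29: (idle)
t=30: (idle)
t=31: (idle)
t=32: (idle)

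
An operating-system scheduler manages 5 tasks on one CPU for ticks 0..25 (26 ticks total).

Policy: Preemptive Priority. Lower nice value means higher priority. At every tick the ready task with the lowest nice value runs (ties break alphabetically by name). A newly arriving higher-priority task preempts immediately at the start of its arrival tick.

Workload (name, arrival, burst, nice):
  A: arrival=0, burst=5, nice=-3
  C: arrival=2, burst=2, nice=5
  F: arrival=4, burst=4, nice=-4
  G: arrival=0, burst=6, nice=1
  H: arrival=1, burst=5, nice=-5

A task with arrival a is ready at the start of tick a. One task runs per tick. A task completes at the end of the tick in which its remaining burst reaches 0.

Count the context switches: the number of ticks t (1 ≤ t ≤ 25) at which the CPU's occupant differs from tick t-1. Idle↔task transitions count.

t=0: ready={A,G} → run A
t=1: ready={A,G,H} → run H
t=2: ready={A,C,G,H} → run H
t=3: ready={A,C,G,H} → run H
t=4: ready={A,C,F,G,H} → run H
t=5: ready={A,C,F,G,H} → run H
t=6: ready={A,C,F,G} → run F
t=7: ready={A,C,F,G} → run F
t=8: ready={A,C,F,G} → run F
t=9: ready={A,C,F,G} → run F
t=10: ready={A,C,G} → run A
t=11: ready={A,C,G} → run A
t=12: ready={A,C,G} → run A
t=13: ready={A,C,G} → run A
t=14: ready={C,G} → run G
t=15: ready={C,G} → run G
t=16: ready={C,G} → run G
t=17: ready={C,G} → run G
t=18: ready={C,G} → run G
t=19: ready={C,G} → run G
t=20: ready={C} → run C
t=21: ready={C} → run C
t=22: (idle)
t=23: (idle)
t=24: (idle)
t=25: (idle)

context switches = 6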